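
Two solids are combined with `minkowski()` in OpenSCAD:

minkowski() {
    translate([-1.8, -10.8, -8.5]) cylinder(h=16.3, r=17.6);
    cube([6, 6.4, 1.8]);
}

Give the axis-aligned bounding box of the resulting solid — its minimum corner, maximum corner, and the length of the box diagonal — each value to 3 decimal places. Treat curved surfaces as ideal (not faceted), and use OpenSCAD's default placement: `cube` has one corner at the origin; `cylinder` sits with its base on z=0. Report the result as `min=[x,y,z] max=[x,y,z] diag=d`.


min=[-19.400,-28.400,-8.500] max=[21.800,13.200,9.600] diag=61.283

A = translate([-1.8, -10.8, -8.5]) cylinder(h=16.3, r=17.6) → bbox [-19.4,-28.4,-8.5] .. [15.8,6.8,7.8]
B = cube([6, 6.4, 1.8]) → bbox [0,0,0] .. [6,6.4,1.8]
lo = A.lo+B.lo = [-19.4+0, -28.4+0, -8.5+0] = [-19.400,-28.400,-8.500]
hi = A.hi+B.hi = [15.8+6, 6.8+6.4, 7.8+1.8] = [21.800,13.200,9.600]
diag = √(41.2²+41.6²+18.1²) = √3755.61 = 61.283


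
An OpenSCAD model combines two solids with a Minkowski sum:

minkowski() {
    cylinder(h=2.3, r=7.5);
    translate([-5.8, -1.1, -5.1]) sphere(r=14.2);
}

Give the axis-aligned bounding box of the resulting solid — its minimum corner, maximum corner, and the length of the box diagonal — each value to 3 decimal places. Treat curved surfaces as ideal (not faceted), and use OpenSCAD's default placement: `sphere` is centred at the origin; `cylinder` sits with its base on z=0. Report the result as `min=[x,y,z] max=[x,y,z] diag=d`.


min=[-27.500,-22.800,-19.300] max=[15.900,20.600,11.400] diag=68.627

A = translate([-5.8, -1.1, -5.1]) sphere(r=14.2) → bbox [-20,-15.3,-19.3] .. [8.4,13.1,9.1]
B = cylinder(h=2.3, r=7.5) → bbox [-7.5,-7.5,0] .. [7.5,7.5,2.3]
lo = A.lo+B.lo = [-20-7.5, -15.3-7.5, -19.3+0] = [-27.500,-22.800,-19.300]
hi = A.hi+B.hi = [8.4+7.5, 13.1+7.5, 9.1+2.3] = [15.900,20.600,11.400]
diag = √(43.4²+43.4²+30.7²) = √4709.61 = 68.627


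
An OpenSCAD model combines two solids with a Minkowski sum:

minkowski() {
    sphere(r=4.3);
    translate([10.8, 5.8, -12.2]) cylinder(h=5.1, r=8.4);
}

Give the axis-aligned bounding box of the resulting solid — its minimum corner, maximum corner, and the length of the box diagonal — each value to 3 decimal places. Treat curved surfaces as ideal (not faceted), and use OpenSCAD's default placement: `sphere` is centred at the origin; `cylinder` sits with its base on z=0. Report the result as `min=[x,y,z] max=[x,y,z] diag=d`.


min=[-1.900,-6.900,-16.500] max=[23.500,18.500,-2.800] diag=38.445

A = translate([10.8, 5.8, -12.2]) cylinder(h=5.1, r=8.4) → bbox [2.4,-2.6,-12.2] .. [19.2,14.2,-7.1]
B = sphere(r=4.3) → bbox [-4.3,-4.3,-4.3] .. [4.3,4.3,4.3]
lo = A.lo+B.lo = [2.4-4.3, -2.6-4.3, -12.2-4.3] = [-1.900,-6.900,-16.500]
hi = A.hi+B.hi = [19.2+4.3, 14.2+4.3, -7.1+4.3] = [23.500,18.500,-2.800]
diag = √(25.4²+25.4²+13.7²) = √1478.01 = 38.445


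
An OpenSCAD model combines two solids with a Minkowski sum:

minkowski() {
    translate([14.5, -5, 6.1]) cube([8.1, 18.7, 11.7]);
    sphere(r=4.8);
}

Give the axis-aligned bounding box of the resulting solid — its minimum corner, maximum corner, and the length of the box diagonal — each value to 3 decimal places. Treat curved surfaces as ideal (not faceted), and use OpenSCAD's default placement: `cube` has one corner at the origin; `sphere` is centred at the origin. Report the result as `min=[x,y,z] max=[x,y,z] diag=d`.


min=[9.700,-9.800,1.300] max=[27.400,18.500,22.600] diag=39.596

A = translate([14.5, -5, 6.1]) cube([8.1, 18.7, 11.7]) → bbox [14.5,-5,6.1] .. [22.6,13.7,17.8]
B = sphere(r=4.8) → bbox [-4.8,-4.8,-4.8] .. [4.8,4.8,4.8]
lo = A.lo+B.lo = [14.5-4.8, -5-4.8, 6.1-4.8] = [9.700,-9.800,1.300]
hi = A.hi+B.hi = [22.6+4.8, 13.7+4.8, 17.8+4.8] = [27.400,18.500,22.600]
diag = √(17.7²+28.3²+21.3²) = √1567.87 = 39.596


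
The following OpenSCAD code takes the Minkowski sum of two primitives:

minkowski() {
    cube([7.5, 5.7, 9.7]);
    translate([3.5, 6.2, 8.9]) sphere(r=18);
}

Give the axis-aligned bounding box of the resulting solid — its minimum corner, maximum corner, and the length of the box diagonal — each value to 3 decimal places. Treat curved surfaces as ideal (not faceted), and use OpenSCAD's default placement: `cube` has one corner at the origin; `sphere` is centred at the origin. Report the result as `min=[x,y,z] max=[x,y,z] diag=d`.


min=[-14.500,-11.800,-9.100] max=[29.000,29.900,36.600] diag=75.628

A = translate([3.5, 6.2, 8.9]) sphere(r=18) → bbox [-14.5,-11.8,-9.1] .. [21.5,24.2,26.9]
B = cube([7.5, 5.7, 9.7]) → bbox [0,0,0] .. [7.5,5.7,9.7]
lo = A.lo+B.lo = [-14.5+0, -11.8+0, -9.1+0] = [-14.500,-11.800,-9.100]
hi = A.hi+B.hi = [21.5+7.5, 24.2+5.7, 26.9+9.7] = [29.000,29.900,36.600]
diag = √(43.5²+41.7²+45.7²) = √5719.63 = 75.628


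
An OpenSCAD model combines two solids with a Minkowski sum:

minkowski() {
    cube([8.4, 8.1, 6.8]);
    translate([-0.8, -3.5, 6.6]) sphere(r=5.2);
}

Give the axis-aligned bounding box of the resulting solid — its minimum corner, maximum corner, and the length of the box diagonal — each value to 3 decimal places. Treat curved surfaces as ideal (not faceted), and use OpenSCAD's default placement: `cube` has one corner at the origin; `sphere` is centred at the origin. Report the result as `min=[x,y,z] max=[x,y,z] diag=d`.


min=[-6.000,-8.700,1.400] max=[12.800,9.800,18.600] diag=31.489

A = translate([-0.8, -3.5, 6.6]) sphere(r=5.2) → bbox [-6,-8.7,1.4] .. [4.4,1.7,11.8]
B = cube([8.4, 8.1, 6.8]) → bbox [0,0,0] .. [8.4,8.1,6.8]
lo = A.lo+B.lo = [-6+0, -8.7+0, 1.4+0] = [-6.000,-8.700,1.400]
hi = A.hi+B.hi = [4.4+8.4, 1.7+8.1, 11.8+6.8] = [12.800,9.800,18.600]
diag = √(18.8²+18.5²+17.2²) = √991.53 = 31.489


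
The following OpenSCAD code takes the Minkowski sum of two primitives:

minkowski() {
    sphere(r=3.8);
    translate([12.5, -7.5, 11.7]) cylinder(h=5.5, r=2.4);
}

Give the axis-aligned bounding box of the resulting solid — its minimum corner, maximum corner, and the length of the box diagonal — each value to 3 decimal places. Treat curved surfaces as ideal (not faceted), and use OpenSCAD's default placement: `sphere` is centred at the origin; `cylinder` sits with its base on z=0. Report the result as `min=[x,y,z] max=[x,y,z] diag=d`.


min=[6.300,-13.700,7.900] max=[18.700,-1.300,21.000] diag=21.889

A = translate([12.5, -7.5, 11.7]) cylinder(h=5.5, r=2.4) → bbox [10.1,-9.9,11.7] .. [14.9,-5.1,17.2]
B = sphere(r=3.8) → bbox [-3.8,-3.8,-3.8] .. [3.8,3.8,3.8]
lo = A.lo+B.lo = [10.1-3.8, -9.9-3.8, 11.7-3.8] = [6.300,-13.700,7.900]
hi = A.hi+B.hi = [14.9+3.8, -5.1+3.8, 17.2+3.8] = [18.700,-1.300,21.000]
diag = √(12.4²+12.4²+13.1²) = √479.13 = 21.889


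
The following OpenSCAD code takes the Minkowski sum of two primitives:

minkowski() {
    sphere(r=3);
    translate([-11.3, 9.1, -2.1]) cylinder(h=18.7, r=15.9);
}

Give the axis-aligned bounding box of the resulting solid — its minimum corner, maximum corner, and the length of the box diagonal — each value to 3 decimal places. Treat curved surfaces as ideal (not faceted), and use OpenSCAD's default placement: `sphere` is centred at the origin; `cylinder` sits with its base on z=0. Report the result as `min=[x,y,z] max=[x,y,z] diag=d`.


min=[-30.200,-9.800,-5.100] max=[7.600,28.000,19.600] diag=58.888

A = translate([-11.3, 9.1, -2.1]) cylinder(h=18.7, r=15.9) → bbox [-27.2,-6.8,-2.1] .. [4.6,25,16.6]
B = sphere(r=3) → bbox [-3,-3,-3] .. [3,3,3]
lo = A.lo+B.lo = [-27.2-3, -6.8-3, -2.1-3] = [-30.200,-9.800,-5.100]
hi = A.hi+B.hi = [4.6+3, 25+3, 16.6+3] = [7.600,28.000,19.600]
diag = √(37.8²+37.8²+24.7²) = √3467.77 = 58.888


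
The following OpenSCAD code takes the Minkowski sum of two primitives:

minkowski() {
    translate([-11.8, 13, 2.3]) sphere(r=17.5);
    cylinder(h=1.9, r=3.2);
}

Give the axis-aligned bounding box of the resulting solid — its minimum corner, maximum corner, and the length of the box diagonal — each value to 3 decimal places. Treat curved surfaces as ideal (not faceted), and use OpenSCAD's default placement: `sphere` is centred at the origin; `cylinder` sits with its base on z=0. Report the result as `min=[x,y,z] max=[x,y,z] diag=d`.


min=[-32.500,-7.700,-15.200] max=[8.900,33.700,21.700] diag=69.206

A = translate([-11.8, 13, 2.3]) sphere(r=17.5) → bbox [-29.3,-4.5,-15.2] .. [5.7,30.5,19.8]
B = cylinder(h=1.9, r=3.2) → bbox [-3.2,-3.2,0] .. [3.2,3.2,1.9]
lo = A.lo+B.lo = [-29.3-3.2, -4.5-3.2, -15.2+0] = [-32.500,-7.700,-15.200]
hi = A.hi+B.hi = [5.7+3.2, 30.5+3.2, 19.8+1.9] = [8.900,33.700,21.700]
diag = √(41.4²+41.4²+36.9²) = √4789.53 = 69.206


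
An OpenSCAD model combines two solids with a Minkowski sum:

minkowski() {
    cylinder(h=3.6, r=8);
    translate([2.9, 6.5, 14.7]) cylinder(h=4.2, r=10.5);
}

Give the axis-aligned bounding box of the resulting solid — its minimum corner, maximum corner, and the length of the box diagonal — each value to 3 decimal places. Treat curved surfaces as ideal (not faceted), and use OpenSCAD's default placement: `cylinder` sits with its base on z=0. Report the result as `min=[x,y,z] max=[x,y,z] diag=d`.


min=[-15.600,-12.000,14.700] max=[21.400,25.000,22.500] diag=52.904

A = translate([2.9, 6.5, 14.7]) cylinder(h=4.2, r=10.5) → bbox [-7.6,-4,14.7] .. [13.4,17,18.9]
B = cylinder(h=3.6, r=8) → bbox [-8,-8,0] .. [8,8,3.6]
lo = A.lo+B.lo = [-7.6-8, -4-8, 14.7+0] = [-15.600,-12.000,14.700]
hi = A.hi+B.hi = [13.4+8, 17+8, 18.9+3.6] = [21.400,25.000,22.500]
diag = √(37²+37²+7.8²) = √2798.84 = 52.904


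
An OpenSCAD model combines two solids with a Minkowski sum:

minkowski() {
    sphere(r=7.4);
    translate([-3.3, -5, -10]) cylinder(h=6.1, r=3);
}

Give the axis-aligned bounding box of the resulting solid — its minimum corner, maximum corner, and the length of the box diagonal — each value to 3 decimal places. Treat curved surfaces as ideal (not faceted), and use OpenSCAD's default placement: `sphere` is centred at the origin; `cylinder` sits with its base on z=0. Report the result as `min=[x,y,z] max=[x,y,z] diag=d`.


A = translate([-3.3, -5, -10]) cylinder(h=6.1, r=3) → bbox [-6.3,-8,-10] .. [-0.3,-2,-3.9]
B = sphere(r=7.4) → bbox [-7.4,-7.4,-7.4] .. [7.4,7.4,7.4]
lo = A.lo+B.lo = [-6.3-7.4, -8-7.4, -10-7.4] = [-13.700,-15.400,-17.400]
hi = A.hi+B.hi = [-0.3+7.4, -2+7.4, -3.9+7.4] = [7.100,5.400,3.500]
diag = √(20.8²+20.8²+20.9²) = √1302.09 = 36.084

min=[-13.700,-15.400,-17.400] max=[7.100,5.400,3.500] diag=36.084


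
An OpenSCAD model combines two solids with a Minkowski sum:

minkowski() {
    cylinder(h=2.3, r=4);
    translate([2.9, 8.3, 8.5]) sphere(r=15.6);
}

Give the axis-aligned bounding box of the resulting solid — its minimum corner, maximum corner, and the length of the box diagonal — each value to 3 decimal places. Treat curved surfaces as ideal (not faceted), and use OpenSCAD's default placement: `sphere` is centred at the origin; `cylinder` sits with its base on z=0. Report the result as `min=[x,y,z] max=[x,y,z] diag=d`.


min=[-16.700,-11.300,-7.100] max=[22.500,27.900,26.400] diag=64.773

A = translate([2.9, 8.3, 8.5]) sphere(r=15.6) → bbox [-12.7,-7.3,-7.1] .. [18.5,23.9,24.1]
B = cylinder(h=2.3, r=4) → bbox [-4,-4,0] .. [4,4,2.3]
lo = A.lo+B.lo = [-12.7-4, -7.3-4, -7.1+0] = [-16.700,-11.300,-7.100]
hi = A.hi+B.hi = [18.5+4, 23.9+4, 24.1+2.3] = [22.500,27.900,26.400]
diag = √(39.2²+39.2²+33.5²) = √4195.53 = 64.773


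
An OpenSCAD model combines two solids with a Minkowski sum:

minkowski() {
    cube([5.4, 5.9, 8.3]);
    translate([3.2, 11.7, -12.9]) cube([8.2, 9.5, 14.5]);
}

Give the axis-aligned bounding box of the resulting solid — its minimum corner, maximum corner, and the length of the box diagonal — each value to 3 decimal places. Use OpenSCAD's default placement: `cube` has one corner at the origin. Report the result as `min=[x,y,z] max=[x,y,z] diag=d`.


A = translate([3.2, 11.7, -12.9]) cube([8.2, 9.5, 14.5]) → bbox [3.2,11.7,-12.9] .. [11.4,21.2,1.6]
B = cube([5.4, 5.9, 8.3]) → bbox [0,0,0] .. [5.4,5.9,8.3]
lo = A.lo+B.lo = [3.2+0, 11.7+0, -12.9+0] = [3.200,11.700,-12.900]
hi = A.hi+B.hi = [11.4+5.4, 21.2+5.9, 1.6+8.3] = [16.800,27.100,9.900]
diag = √(13.6²+15.4²+22.8²) = √941.96 = 30.691

min=[3.200,11.700,-12.900] max=[16.800,27.100,9.900] diag=30.691


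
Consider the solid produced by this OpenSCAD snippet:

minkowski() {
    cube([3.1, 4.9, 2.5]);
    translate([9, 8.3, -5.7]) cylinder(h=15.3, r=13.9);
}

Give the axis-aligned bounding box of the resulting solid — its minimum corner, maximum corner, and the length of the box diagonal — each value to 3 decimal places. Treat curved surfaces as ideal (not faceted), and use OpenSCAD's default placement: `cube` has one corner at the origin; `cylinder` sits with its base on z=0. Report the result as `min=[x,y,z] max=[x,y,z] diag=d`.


A = translate([9, 8.3, -5.7]) cylinder(h=15.3, r=13.9) → bbox [-4.9,-5.6,-5.7] .. [22.9,22.2,9.6]
B = cube([3.1, 4.9, 2.5]) → bbox [0,0,0] .. [3.1,4.9,2.5]
lo = A.lo+B.lo = [-4.9+0, -5.6+0, -5.7+0] = [-4.900,-5.600,-5.700]
hi = A.hi+B.hi = [22.9+3.1, 22.2+4.9, 9.6+2.5] = [26.000,27.100,12.100]
diag = √(30.9²+32.7²+17.8²) = √2340.94 = 48.383

min=[-4.900,-5.600,-5.700] max=[26.000,27.100,12.100] diag=48.383


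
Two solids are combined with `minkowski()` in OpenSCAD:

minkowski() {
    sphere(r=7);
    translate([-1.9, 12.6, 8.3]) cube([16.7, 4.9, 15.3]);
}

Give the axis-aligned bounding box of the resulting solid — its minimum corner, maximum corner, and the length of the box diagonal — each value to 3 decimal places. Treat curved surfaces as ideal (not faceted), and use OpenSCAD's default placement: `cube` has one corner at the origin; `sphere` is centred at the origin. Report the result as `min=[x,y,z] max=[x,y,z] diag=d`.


A = translate([-1.9, 12.6, 8.3]) cube([16.7, 4.9, 15.3]) → bbox [-1.9,12.6,8.3] .. [14.8,17.5,23.6]
B = sphere(r=7) → bbox [-7,-7,-7] .. [7,7,7]
lo = A.lo+B.lo = [-1.9-7, 12.6-7, 8.3-7] = [-8.900,5.600,1.300]
hi = A.hi+B.hi = [14.8+7, 17.5+7, 23.6+7] = [21.800,24.500,30.600]
diag = √(30.7²+18.9²+29.3²) = √2158.19 = 46.456

min=[-8.900,5.600,1.300] max=[21.800,24.500,30.600] diag=46.456


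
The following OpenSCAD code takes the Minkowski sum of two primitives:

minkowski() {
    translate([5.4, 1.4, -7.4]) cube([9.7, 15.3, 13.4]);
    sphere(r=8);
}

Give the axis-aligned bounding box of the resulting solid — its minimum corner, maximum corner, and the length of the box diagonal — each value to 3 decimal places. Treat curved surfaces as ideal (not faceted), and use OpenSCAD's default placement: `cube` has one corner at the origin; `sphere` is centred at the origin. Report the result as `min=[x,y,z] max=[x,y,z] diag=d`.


A = translate([5.4, 1.4, -7.4]) cube([9.7, 15.3, 13.4]) → bbox [5.4,1.4,-7.4] .. [15.1,16.7,6]
B = sphere(r=8) → bbox [-8,-8,-8] .. [8,8,8]
lo = A.lo+B.lo = [5.4-8, 1.4-8, -7.4-8] = [-2.600,-6.600,-15.400]
hi = A.hi+B.hi = [15.1+8, 16.7+8, 6+8] = [23.100,24.700,14.000]
diag = √(25.7²+31.3²+29.4²) = √2504.54 = 50.045

min=[-2.600,-6.600,-15.400] max=[23.100,24.700,14.000] diag=50.045


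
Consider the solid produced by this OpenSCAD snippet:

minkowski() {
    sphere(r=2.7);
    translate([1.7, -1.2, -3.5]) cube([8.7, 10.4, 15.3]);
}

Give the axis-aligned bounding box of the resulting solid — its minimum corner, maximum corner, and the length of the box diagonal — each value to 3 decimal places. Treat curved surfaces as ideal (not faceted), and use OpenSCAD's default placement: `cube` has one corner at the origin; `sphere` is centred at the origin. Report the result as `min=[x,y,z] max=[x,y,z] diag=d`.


A = translate([1.7, -1.2, -3.5]) cube([8.7, 10.4, 15.3]) → bbox [1.7,-1.2,-3.5] .. [10.4,9.2,11.8]
B = sphere(r=2.7) → bbox [-2.7,-2.7,-2.7] .. [2.7,2.7,2.7]
lo = A.lo+B.lo = [1.7-2.7, -1.2-2.7, -3.5-2.7] = [-1.000,-3.900,-6.200]
hi = A.hi+B.hi = [10.4+2.7, 9.2+2.7, 11.8+2.7] = [13.100,11.900,14.500]
diag = √(14.1²+15.8²+20.7²) = √876.94 = 29.613

min=[-1.000,-3.900,-6.200] max=[13.100,11.900,14.500] diag=29.613


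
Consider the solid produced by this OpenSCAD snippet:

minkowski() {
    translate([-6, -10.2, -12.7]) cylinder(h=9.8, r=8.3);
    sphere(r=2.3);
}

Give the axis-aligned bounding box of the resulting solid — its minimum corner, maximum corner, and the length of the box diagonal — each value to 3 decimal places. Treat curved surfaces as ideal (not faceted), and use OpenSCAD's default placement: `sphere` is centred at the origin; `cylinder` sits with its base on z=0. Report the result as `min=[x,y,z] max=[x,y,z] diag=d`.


min=[-16.600,-20.800,-15.000] max=[4.600,0.400,-0.600] diag=33.260

A = translate([-6, -10.2, -12.7]) cylinder(h=9.8, r=8.3) → bbox [-14.3,-18.5,-12.7] .. [2.3,-1.9,-2.9]
B = sphere(r=2.3) → bbox [-2.3,-2.3,-2.3] .. [2.3,2.3,2.3]
lo = A.lo+B.lo = [-14.3-2.3, -18.5-2.3, -12.7-2.3] = [-16.600,-20.800,-15.000]
hi = A.hi+B.hi = [2.3+2.3, -1.9+2.3, -2.9+2.3] = [4.600,0.400,-0.600]
diag = √(21.2²+21.2²+14.4²) = √1106.24 = 33.260


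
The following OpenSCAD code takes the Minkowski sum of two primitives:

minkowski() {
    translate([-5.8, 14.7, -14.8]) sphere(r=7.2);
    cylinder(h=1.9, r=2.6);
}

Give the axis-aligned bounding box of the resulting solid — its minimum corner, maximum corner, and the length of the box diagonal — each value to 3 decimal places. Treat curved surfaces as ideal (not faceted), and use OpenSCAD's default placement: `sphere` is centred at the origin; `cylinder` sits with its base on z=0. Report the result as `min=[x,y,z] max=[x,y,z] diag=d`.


min=[-15.600,4.900,-22.000] max=[4.000,24.500,-5.700] diag=32.156

A = translate([-5.8, 14.7, -14.8]) sphere(r=7.2) → bbox [-13,7.5,-22] .. [1.4,21.9,-7.6]
B = cylinder(h=1.9, r=2.6) → bbox [-2.6,-2.6,0] .. [2.6,2.6,1.9]
lo = A.lo+B.lo = [-13-2.6, 7.5-2.6, -22+0] = [-15.600,4.900,-22.000]
hi = A.hi+B.hi = [1.4+2.6, 21.9+2.6, -7.6+1.9] = [4.000,24.500,-5.700]
diag = √(19.6²+19.6²+16.3²) = √1034.01 = 32.156


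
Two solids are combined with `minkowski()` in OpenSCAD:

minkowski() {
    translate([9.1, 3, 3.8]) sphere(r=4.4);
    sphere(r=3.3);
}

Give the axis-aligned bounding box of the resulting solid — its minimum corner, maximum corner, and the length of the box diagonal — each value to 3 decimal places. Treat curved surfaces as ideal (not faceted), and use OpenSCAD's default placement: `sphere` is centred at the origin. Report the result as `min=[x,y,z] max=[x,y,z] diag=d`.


A = translate([9.1, 3, 3.8]) sphere(r=4.4) → bbox [4.7,-1.4,-0.6] .. [13.5,7.4,8.2]
B = sphere(r=3.3) → bbox [-3.3,-3.3,-3.3] .. [3.3,3.3,3.3]
lo = A.lo+B.lo = [4.7-3.3, -1.4-3.3, -0.6-3.3] = [1.400,-4.700,-3.900]
hi = A.hi+B.hi = [13.5+3.3, 7.4+3.3, 8.2+3.3] = [16.800,10.700,11.500]
diag = √(15.4²+15.4²+15.4²) = √711.48 = 26.674

min=[1.400,-4.700,-3.900] max=[16.800,10.700,11.500] diag=26.674


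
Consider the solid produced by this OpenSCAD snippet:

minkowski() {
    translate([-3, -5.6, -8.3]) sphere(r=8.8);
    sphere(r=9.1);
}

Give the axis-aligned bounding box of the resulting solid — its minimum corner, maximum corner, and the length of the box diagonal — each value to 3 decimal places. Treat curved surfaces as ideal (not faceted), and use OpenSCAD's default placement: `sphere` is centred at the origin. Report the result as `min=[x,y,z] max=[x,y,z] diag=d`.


min=[-20.900,-23.500,-26.200] max=[14.900,12.300,9.600] diag=62.007

A = translate([-3, -5.6, -8.3]) sphere(r=8.8) → bbox [-11.8,-14.4,-17.1] .. [5.8,3.2,0.5]
B = sphere(r=9.1) → bbox [-9.1,-9.1,-9.1] .. [9.1,9.1,9.1]
lo = A.lo+B.lo = [-11.8-9.1, -14.4-9.1, -17.1-9.1] = [-20.900,-23.500,-26.200]
hi = A.hi+B.hi = [5.8+9.1, 3.2+9.1, 0.5+9.1] = [14.900,12.300,9.600]
diag = √(35.8²+35.8²+35.8²) = √3844.92 = 62.007


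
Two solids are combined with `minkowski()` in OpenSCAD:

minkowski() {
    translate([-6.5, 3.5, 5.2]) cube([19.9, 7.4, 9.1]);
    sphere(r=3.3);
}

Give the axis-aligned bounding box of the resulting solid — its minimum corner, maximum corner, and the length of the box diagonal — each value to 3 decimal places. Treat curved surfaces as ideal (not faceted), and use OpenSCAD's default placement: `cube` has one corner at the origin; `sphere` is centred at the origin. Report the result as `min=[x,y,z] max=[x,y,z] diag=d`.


min=[-9.800,0.200,1.900] max=[16.700,14.200,17.600] diag=33.834

A = translate([-6.5, 3.5, 5.2]) cube([19.9, 7.4, 9.1]) → bbox [-6.5,3.5,5.2] .. [13.4,10.9,14.3]
B = sphere(r=3.3) → bbox [-3.3,-3.3,-3.3] .. [3.3,3.3,3.3]
lo = A.lo+B.lo = [-6.5-3.3, 3.5-3.3, 5.2-3.3] = [-9.800,0.200,1.900]
hi = A.hi+B.hi = [13.4+3.3, 10.9+3.3, 14.3+3.3] = [16.700,14.200,17.600]
diag = √(26.5²+14²+15.7²) = √1144.74 = 33.834


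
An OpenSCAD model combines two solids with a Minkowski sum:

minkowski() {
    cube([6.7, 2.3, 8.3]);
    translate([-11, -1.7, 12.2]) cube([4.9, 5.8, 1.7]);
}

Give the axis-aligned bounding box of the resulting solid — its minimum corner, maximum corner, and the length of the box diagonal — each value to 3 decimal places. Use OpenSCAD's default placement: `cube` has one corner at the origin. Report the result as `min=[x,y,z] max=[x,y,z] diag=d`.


min=[-11.000,-1.700,12.200] max=[0.600,6.400,22.200] diag=17.325

A = translate([-11, -1.7, 12.2]) cube([4.9, 5.8, 1.7]) → bbox [-11,-1.7,12.2] .. [-6.1,4.1,13.9]
B = cube([6.7, 2.3, 8.3]) → bbox [0,0,0] .. [6.7,2.3,8.3]
lo = A.lo+B.lo = [-11+0, -1.7+0, 12.2+0] = [-11.000,-1.700,12.200]
hi = A.hi+B.hi = [-6.1+6.7, 4.1+2.3, 13.9+8.3] = [0.600,6.400,22.200]
diag = √(11.6²+8.1²+10²) = √300.17 = 17.325


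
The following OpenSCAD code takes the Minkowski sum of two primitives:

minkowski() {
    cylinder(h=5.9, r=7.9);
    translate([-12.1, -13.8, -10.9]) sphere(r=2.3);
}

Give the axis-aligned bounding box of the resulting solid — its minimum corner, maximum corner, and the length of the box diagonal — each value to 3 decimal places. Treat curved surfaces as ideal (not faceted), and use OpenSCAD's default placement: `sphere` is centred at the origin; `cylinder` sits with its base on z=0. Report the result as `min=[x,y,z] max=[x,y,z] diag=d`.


min=[-22.300,-24.000,-13.200] max=[-1.900,-3.600,-2.700] diag=30.701

A = translate([-12.1, -13.8, -10.9]) sphere(r=2.3) → bbox [-14.4,-16.1,-13.2] .. [-9.8,-11.5,-8.6]
B = cylinder(h=5.9, r=7.9) → bbox [-7.9,-7.9,0] .. [7.9,7.9,5.9]
lo = A.lo+B.lo = [-14.4-7.9, -16.1-7.9, -13.2+0] = [-22.300,-24.000,-13.200]
hi = A.hi+B.hi = [-9.8+7.9, -11.5+7.9, -8.6+5.9] = [-1.900,-3.600,-2.700]
diag = √(20.4²+20.4²+10.5²) = √942.57 = 30.701


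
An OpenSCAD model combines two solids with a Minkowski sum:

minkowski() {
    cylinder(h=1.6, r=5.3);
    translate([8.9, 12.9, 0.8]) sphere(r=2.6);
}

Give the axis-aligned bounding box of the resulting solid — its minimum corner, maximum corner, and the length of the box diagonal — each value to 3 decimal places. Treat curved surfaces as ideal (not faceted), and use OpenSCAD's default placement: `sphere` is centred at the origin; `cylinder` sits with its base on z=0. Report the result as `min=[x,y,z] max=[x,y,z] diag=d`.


A = translate([8.9, 12.9, 0.8]) sphere(r=2.6) → bbox [6.3,10.3,-1.8] .. [11.5,15.5,3.4]
B = cylinder(h=1.6, r=5.3) → bbox [-5.3,-5.3,0] .. [5.3,5.3,1.6]
lo = A.lo+B.lo = [6.3-5.3, 10.3-5.3, -1.8+0] = [1.000,5.000,-1.800]
hi = A.hi+B.hi = [11.5+5.3, 15.5+5.3, 3.4+1.6] = [16.800,20.800,5.000]
diag = √(15.8²+15.8²+6.8²) = √545.52 = 23.356

min=[1.000,5.000,-1.800] max=[16.800,20.800,5.000] diag=23.356


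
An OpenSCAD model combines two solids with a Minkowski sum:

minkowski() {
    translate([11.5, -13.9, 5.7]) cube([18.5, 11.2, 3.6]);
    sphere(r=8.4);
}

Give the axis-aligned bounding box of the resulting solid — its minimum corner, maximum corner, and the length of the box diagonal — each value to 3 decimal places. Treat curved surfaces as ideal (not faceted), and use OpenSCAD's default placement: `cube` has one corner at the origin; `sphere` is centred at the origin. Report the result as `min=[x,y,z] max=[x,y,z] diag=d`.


min=[3.100,-22.300,-2.700] max=[38.400,5.700,17.700] diag=49.460

A = translate([11.5, -13.9, 5.7]) cube([18.5, 11.2, 3.6]) → bbox [11.5,-13.9,5.7] .. [30,-2.7,9.3]
B = sphere(r=8.4) → bbox [-8.4,-8.4,-8.4] .. [8.4,8.4,8.4]
lo = A.lo+B.lo = [11.5-8.4, -13.9-8.4, 5.7-8.4] = [3.100,-22.300,-2.700]
hi = A.hi+B.hi = [30+8.4, -2.7+8.4, 9.3+8.4] = [38.400,5.700,17.700]
diag = √(35.3²+28²+20.4²) = √2446.25 = 49.460


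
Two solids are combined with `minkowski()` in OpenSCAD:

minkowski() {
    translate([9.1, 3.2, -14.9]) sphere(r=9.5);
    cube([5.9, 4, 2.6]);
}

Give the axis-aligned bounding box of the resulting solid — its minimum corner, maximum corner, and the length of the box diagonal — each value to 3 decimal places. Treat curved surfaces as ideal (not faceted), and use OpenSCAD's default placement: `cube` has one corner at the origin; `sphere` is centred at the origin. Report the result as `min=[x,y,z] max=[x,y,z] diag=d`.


A = translate([9.1, 3.2, -14.9]) sphere(r=9.5) → bbox [-0.4,-6.3,-24.4] .. [18.6,12.7,-5.4]
B = cube([5.9, 4, 2.6]) → bbox [0,0,0] .. [5.9,4,2.6]
lo = A.lo+B.lo = [-0.4+0, -6.3+0, -24.4+0] = [-0.400,-6.300,-24.400]
hi = A.hi+B.hi = [18.6+5.9, 12.7+4, -5.4+2.6] = [24.500,16.700,-2.800]
diag = √(24.9²+23²+21.6²) = √1615.57 = 40.194

min=[-0.400,-6.300,-24.400] max=[24.500,16.700,-2.800] diag=40.194


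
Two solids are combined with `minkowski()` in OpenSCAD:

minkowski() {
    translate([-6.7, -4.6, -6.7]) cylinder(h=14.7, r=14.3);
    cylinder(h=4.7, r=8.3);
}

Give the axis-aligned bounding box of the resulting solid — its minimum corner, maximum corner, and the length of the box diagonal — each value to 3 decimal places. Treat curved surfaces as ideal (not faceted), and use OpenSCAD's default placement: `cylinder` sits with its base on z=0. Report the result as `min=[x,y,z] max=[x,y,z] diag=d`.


A = translate([-6.7, -4.6, -6.7]) cylinder(h=14.7, r=14.3) → bbox [-21,-18.9,-6.7] .. [7.6,9.7,8]
B = cylinder(h=4.7, r=8.3) → bbox [-8.3,-8.3,0] .. [8.3,8.3,4.7]
lo = A.lo+B.lo = [-21-8.3, -18.9-8.3, -6.7+0] = [-29.300,-27.200,-6.700]
hi = A.hi+B.hi = [7.6+8.3, 9.7+8.3, 8+4.7] = [15.900,18.000,12.700]
diag = √(45.2²+45.2²+19.4²) = √4462.44 = 66.801

min=[-29.300,-27.200,-6.700] max=[15.900,18.000,12.700] diag=66.801


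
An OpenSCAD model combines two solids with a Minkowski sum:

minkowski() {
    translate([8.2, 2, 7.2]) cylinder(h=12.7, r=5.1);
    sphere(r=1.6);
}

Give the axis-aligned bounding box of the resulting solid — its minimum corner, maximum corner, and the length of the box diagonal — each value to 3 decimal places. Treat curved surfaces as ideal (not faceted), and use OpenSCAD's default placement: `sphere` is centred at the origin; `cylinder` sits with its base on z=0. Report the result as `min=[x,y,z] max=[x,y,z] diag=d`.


min=[1.500,-4.700,5.600] max=[14.900,8.700,21.500] diag=24.737

A = translate([8.2, 2, 7.2]) cylinder(h=12.7, r=5.1) → bbox [3.1,-3.1,7.2] .. [13.3,7.1,19.9]
B = sphere(r=1.6) → bbox [-1.6,-1.6,-1.6] .. [1.6,1.6,1.6]
lo = A.lo+B.lo = [3.1-1.6, -3.1-1.6, 7.2-1.6] = [1.500,-4.700,5.600]
hi = A.hi+B.hi = [13.3+1.6, 7.1+1.6, 19.9+1.6] = [14.900,8.700,21.500]
diag = √(13.4²+13.4²+15.9²) = √611.93 = 24.737


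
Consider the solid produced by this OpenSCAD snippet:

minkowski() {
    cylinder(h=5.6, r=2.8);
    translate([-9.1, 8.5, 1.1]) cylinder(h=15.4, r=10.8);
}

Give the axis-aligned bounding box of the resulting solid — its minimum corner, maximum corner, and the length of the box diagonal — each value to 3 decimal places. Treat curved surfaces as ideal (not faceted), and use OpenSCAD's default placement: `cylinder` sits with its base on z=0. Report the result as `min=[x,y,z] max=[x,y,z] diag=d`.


min=[-22.700,-5.100,1.100] max=[4.500,22.100,22.100] diag=43.826

A = translate([-9.1, 8.5, 1.1]) cylinder(h=15.4, r=10.8) → bbox [-19.9,-2.3,1.1] .. [1.7,19.3,16.5]
B = cylinder(h=5.6, r=2.8) → bbox [-2.8,-2.8,0] .. [2.8,2.8,5.6]
lo = A.lo+B.lo = [-19.9-2.8, -2.3-2.8, 1.1+0] = [-22.700,-5.100,1.100]
hi = A.hi+B.hi = [1.7+2.8, 19.3+2.8, 16.5+5.6] = [4.500,22.100,22.100]
diag = √(27.2²+27.2²+21²) = √1920.68 = 43.826


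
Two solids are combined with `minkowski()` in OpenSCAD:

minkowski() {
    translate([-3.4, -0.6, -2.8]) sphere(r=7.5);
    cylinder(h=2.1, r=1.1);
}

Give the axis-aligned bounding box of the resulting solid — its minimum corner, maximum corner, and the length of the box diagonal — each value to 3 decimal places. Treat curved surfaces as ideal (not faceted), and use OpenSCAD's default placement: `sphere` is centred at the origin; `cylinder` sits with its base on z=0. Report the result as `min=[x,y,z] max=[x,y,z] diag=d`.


min=[-12.000,-9.200,-10.300] max=[5.200,8.000,6.800] diag=29.734

A = translate([-3.4, -0.6, -2.8]) sphere(r=7.5) → bbox [-10.9,-8.1,-10.3] .. [4.1,6.9,4.7]
B = cylinder(h=2.1, r=1.1) → bbox [-1.1,-1.1,0] .. [1.1,1.1,2.1]
lo = A.lo+B.lo = [-10.9-1.1, -8.1-1.1, -10.3+0] = [-12.000,-9.200,-10.300]
hi = A.hi+B.hi = [4.1+1.1, 6.9+1.1, 4.7+2.1] = [5.200,8.000,6.800]
diag = √(17.2²+17.2²+17.1²) = √884.09 = 29.734


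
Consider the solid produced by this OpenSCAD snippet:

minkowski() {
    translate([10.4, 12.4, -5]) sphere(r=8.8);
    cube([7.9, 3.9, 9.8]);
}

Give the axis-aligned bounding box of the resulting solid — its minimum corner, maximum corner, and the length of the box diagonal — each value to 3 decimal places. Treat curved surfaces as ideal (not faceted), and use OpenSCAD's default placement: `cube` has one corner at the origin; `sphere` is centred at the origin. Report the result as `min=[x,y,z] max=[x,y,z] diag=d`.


min=[1.600,3.600,-13.800] max=[27.100,25.100,13.600] diag=43.165

A = translate([10.4, 12.4, -5]) sphere(r=8.8) → bbox [1.6,3.6,-13.8] .. [19.2,21.2,3.8]
B = cube([7.9, 3.9, 9.8]) → bbox [0,0,0] .. [7.9,3.9,9.8]
lo = A.lo+B.lo = [1.6+0, 3.6+0, -13.8+0] = [1.600,3.600,-13.800]
hi = A.hi+B.hi = [19.2+7.9, 21.2+3.9, 3.8+9.8] = [27.100,25.100,13.600]
diag = √(25.5²+21.5²+27.4²) = √1863.26 = 43.165


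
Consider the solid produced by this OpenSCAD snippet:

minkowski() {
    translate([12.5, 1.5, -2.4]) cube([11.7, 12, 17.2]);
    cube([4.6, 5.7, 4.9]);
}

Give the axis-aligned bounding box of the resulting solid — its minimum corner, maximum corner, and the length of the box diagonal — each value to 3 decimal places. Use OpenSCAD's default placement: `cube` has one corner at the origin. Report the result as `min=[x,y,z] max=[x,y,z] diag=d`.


min=[12.500,1.500,-2.400] max=[28.800,19.200,19.700] diag=32.671

A = translate([12.5, 1.5, -2.4]) cube([11.7, 12, 17.2]) → bbox [12.5,1.5,-2.4] .. [24.2,13.5,14.8]
B = cube([4.6, 5.7, 4.9]) → bbox [0,0,0] .. [4.6,5.7,4.9]
lo = A.lo+B.lo = [12.5+0, 1.5+0, -2.4+0] = [12.500,1.500,-2.400]
hi = A.hi+B.hi = [24.2+4.6, 13.5+5.7, 14.8+4.9] = [28.800,19.200,19.700]
diag = √(16.3²+17.7²+22.1²) = √1067.39 = 32.671


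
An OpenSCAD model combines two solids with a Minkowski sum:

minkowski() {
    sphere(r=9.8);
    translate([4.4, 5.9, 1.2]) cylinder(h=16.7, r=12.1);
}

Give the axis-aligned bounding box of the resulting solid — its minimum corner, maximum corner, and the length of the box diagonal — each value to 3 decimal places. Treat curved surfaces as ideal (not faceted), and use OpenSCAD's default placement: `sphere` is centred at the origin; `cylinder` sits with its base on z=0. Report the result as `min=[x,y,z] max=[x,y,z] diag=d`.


A = translate([4.4, 5.9, 1.2]) cylinder(h=16.7, r=12.1) → bbox [-7.7,-6.2,1.2] .. [16.5,18,17.9]
B = sphere(r=9.8) → bbox [-9.8,-9.8,-9.8] .. [9.8,9.8,9.8]
lo = A.lo+B.lo = [-7.7-9.8, -6.2-9.8, 1.2-9.8] = [-17.500,-16.000,-8.600]
hi = A.hi+B.hi = [16.5+9.8, 18+9.8, 17.9+9.8] = [26.300,27.800,27.700]
diag = √(43.8²+43.8²+36.3²) = √5154.57 = 71.795

min=[-17.500,-16.000,-8.600] max=[26.300,27.800,27.700] diag=71.795


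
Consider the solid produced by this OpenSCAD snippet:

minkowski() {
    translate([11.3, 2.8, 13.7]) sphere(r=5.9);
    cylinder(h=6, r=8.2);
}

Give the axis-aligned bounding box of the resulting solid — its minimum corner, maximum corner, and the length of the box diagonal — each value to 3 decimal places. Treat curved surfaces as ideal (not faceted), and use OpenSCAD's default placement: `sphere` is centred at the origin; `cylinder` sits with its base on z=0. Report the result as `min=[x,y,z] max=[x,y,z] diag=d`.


min=[-2.800,-11.300,7.800] max=[25.400,16.900,25.600] diag=43.673

A = translate([11.3, 2.8, 13.7]) sphere(r=5.9) → bbox [5.4,-3.1,7.8] .. [17.2,8.7,19.6]
B = cylinder(h=6, r=8.2) → bbox [-8.2,-8.2,0] .. [8.2,8.2,6]
lo = A.lo+B.lo = [5.4-8.2, -3.1-8.2, 7.8+0] = [-2.800,-11.300,7.800]
hi = A.hi+B.hi = [17.2+8.2, 8.7+8.2, 19.6+6] = [25.400,16.900,25.600]
diag = √(28.2²+28.2²+17.8²) = √1907.32 = 43.673


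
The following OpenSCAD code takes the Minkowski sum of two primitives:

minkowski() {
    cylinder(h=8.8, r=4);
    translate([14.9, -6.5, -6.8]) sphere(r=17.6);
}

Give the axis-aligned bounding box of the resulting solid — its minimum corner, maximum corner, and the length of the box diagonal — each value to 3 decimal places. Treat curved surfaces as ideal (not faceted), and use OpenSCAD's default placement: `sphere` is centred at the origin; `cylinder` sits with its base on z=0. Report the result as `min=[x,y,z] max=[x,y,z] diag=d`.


A = translate([14.9, -6.5, -6.8]) sphere(r=17.6) → bbox [-2.7,-24.1,-24.4] .. [32.5,11.1,10.8]
B = cylinder(h=8.8, r=4) → bbox [-4,-4,0] .. [4,4,8.8]
lo = A.lo+B.lo = [-2.7-4, -24.1-4, -24.4+0] = [-6.700,-28.100,-24.400]
hi = A.hi+B.hi = [32.5+4, 11.1+4, 10.8+8.8] = [36.500,15.100,19.600]
diag = √(43.2²+43.2²+44²) = √5668.48 = 75.289

min=[-6.700,-28.100,-24.400] max=[36.500,15.100,19.600] diag=75.289


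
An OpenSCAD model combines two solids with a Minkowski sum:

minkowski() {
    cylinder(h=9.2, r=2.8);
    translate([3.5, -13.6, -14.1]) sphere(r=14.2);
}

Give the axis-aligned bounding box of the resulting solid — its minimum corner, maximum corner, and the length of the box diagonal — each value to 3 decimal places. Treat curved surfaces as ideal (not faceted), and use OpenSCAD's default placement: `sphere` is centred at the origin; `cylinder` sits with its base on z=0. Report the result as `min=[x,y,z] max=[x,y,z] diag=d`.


A = translate([3.5, -13.6, -14.1]) sphere(r=14.2) → bbox [-10.7,-27.8,-28.3] .. [17.7,0.6,0.1]
B = cylinder(h=9.2, r=2.8) → bbox [-2.8,-2.8,0] .. [2.8,2.8,9.2]
lo = A.lo+B.lo = [-10.7-2.8, -27.8-2.8, -28.3+0] = [-13.500,-30.600,-28.300]
hi = A.hi+B.hi = [17.7+2.8, 0.6+2.8, 0.1+9.2] = [20.500,3.400,9.300]
diag = √(34²+34²+37.6²) = √3725.76 = 61.039

min=[-13.500,-30.600,-28.300] max=[20.500,3.400,9.300] diag=61.039


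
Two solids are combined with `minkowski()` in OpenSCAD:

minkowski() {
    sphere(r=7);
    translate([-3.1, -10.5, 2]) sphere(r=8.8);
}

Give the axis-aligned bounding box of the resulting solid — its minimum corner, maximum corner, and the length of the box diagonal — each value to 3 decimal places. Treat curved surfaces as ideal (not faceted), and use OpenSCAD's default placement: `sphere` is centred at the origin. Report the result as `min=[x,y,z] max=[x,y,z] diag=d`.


A = translate([-3.1, -10.5, 2]) sphere(r=8.8) → bbox [-11.9,-19.3,-6.8] .. [5.7,-1.7,10.8]
B = sphere(r=7) → bbox [-7,-7,-7] .. [7,7,7]
lo = A.lo+B.lo = [-11.9-7, -19.3-7, -6.8-7] = [-18.900,-26.300,-13.800]
hi = A.hi+B.hi = [5.7+7, -1.7+7, 10.8+7] = [12.700,5.300,17.800]
diag = √(31.6²+31.6²+31.6²) = √2995.68 = 54.733

min=[-18.900,-26.300,-13.800] max=[12.700,5.300,17.800] diag=54.733


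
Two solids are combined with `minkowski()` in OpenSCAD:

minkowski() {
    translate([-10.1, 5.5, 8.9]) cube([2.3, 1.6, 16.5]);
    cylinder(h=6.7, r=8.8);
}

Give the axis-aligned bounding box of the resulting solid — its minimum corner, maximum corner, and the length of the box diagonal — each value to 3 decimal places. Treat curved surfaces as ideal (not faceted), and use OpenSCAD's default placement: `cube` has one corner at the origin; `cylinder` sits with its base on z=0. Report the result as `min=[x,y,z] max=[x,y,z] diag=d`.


A = translate([-10.1, 5.5, 8.9]) cube([2.3, 1.6, 16.5]) → bbox [-10.1,5.5,8.9] .. [-7.8,7.1,25.4]
B = cylinder(h=6.7, r=8.8) → bbox [-8.8,-8.8,0] .. [8.8,8.8,6.7]
lo = A.lo+B.lo = [-10.1-8.8, 5.5-8.8, 8.9+0] = [-18.900,-3.300,8.900]
hi = A.hi+B.hi = [-7.8+8.8, 7.1+8.8, 25.4+6.7] = [1.000,15.900,32.100]
diag = √(19.9²+19.2²+23.2²) = √1302.89 = 36.096

min=[-18.900,-3.300,8.900] max=[1.000,15.900,32.100] diag=36.096


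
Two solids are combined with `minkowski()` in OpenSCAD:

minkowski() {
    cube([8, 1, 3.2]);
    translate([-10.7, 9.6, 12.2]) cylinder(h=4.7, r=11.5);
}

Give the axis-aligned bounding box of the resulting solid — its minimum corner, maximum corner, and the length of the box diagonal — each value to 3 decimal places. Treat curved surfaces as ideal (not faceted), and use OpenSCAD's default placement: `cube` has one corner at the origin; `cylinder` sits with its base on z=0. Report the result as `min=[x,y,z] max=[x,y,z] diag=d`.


min=[-22.200,-1.900,12.200] max=[8.800,22.100,20.100] diag=39.993

A = translate([-10.7, 9.6, 12.2]) cylinder(h=4.7, r=11.5) → bbox [-22.2,-1.9,12.2] .. [0.8,21.1,16.9]
B = cube([8, 1, 3.2]) → bbox [0,0,0] .. [8,1,3.2]
lo = A.lo+B.lo = [-22.2+0, -1.9+0, 12.2+0] = [-22.200,-1.900,12.200]
hi = A.hi+B.hi = [0.8+8, 21.1+1, 16.9+3.2] = [8.800,22.100,20.100]
diag = √(31²+24²+7.9²) = √1599.41 = 39.993


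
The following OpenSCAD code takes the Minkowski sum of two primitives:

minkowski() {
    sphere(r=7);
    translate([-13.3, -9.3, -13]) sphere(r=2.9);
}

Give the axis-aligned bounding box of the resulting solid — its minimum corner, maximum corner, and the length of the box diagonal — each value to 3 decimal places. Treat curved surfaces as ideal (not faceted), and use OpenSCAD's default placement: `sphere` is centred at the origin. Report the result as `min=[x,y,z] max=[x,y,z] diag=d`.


min=[-23.200,-19.200,-22.900] max=[-3.400,0.600,-3.100] diag=34.295

A = translate([-13.3, -9.3, -13]) sphere(r=2.9) → bbox [-16.2,-12.2,-15.9] .. [-10.4,-6.4,-10.1]
B = sphere(r=7) → bbox [-7,-7,-7] .. [7,7,7]
lo = A.lo+B.lo = [-16.2-7, -12.2-7, -15.9-7] = [-23.200,-19.200,-22.900]
hi = A.hi+B.hi = [-10.4+7, -6.4+7, -10.1+7] = [-3.400,0.600,-3.100]
diag = √(19.8²+19.8²+19.8²) = √1176.12 = 34.295


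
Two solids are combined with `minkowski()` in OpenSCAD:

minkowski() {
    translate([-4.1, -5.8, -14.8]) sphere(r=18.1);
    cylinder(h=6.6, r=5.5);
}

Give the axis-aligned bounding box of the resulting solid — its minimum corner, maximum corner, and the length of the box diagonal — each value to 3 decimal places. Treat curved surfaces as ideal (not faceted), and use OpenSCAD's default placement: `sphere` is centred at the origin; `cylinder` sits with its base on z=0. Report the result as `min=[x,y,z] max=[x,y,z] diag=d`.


A = translate([-4.1, -5.8, -14.8]) sphere(r=18.1) → bbox [-22.2,-23.9,-32.9] .. [14,12.3,3.3]
B = cylinder(h=6.6, r=5.5) → bbox [-5.5,-5.5,0] .. [5.5,5.5,6.6]
lo = A.lo+B.lo = [-22.2-5.5, -23.9-5.5, -32.9+0] = [-27.700,-29.400,-32.900]
hi = A.hi+B.hi = [14+5.5, 12.3+5.5, 3.3+6.6] = [19.500,17.800,9.900]
diag = √(47.2²+47.2²+42.8²) = √6287.52 = 79.294

min=[-27.700,-29.400,-32.900] max=[19.500,17.800,9.900] diag=79.294


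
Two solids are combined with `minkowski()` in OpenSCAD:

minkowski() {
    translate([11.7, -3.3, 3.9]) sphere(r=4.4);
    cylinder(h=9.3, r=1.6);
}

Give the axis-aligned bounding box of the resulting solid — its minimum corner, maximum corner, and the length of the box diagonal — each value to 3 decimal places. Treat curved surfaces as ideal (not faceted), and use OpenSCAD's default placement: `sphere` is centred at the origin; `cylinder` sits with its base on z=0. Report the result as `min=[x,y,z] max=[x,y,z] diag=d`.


min=[5.700,-9.300,-0.500] max=[17.700,2.700,17.600] diag=24.811

A = translate([11.7, -3.3, 3.9]) sphere(r=4.4) → bbox [7.3,-7.7,-0.5] .. [16.1,1.1,8.3]
B = cylinder(h=9.3, r=1.6) → bbox [-1.6,-1.6,0] .. [1.6,1.6,9.3]
lo = A.lo+B.lo = [7.3-1.6, -7.7-1.6, -0.5+0] = [5.700,-9.300,-0.500]
hi = A.hi+B.hi = [16.1+1.6, 1.1+1.6, 8.3+9.3] = [17.700,2.700,17.600]
diag = √(12²+12²+18.1²) = √615.61 = 24.811
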